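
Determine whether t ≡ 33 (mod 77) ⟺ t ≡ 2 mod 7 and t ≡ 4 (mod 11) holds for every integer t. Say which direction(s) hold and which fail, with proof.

(⇒) fails and (⇐) fails.

(→) This fails: t = 33 gives 33 ≡ 33 (mod 77) but 33 ≡ 5 (mod 7), so the conjunction on the right does not hold.

(←) This fails: t = 37 satisfies both congruences on the right (37 ≡ 2 mod 7 and 37 ≡ 4 mod 11) yet 37 ≡ 37 (mod 77), not 33.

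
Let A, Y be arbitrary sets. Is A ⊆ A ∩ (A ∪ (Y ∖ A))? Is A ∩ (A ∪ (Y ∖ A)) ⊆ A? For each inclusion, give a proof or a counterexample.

Both inclusions hold; the sets are equal.

(⟹) Let x ∈ A. Then either x ∈ A and x ∉ Y; or x ∈ A ∩ Y. In each case x ∈ A ∩ (A ∪ (Y ∖ A)), so A ⊆ A ∩ (A ∪ (Y ∖ A)).

(⟸) Let x ∈ A ∩ (A ∪ (Y ∖ A)). Then either x ∈ A and x ∉ Y; or x ∈ A ∩ Y. In each case x ∈ A, so A ∩ (A ∪ (Y ∖ A)) ⊆ A.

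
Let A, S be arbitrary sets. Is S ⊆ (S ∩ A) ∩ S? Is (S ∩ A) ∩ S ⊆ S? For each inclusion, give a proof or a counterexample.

(⟸) Let x ∈ (S ∩ A) ∩ S. Then x ∈ A ∩ S, from which x ∈ S.

(⟹) This inclusion fails. Take A = ∅, S = {1}; then 1 ∈ S but 1 ∉ (S ∩ A) ∩ S.

(⊆) fails; (⊇) holds.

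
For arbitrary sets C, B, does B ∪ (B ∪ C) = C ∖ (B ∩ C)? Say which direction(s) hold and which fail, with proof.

(⊆) This inclusion fails. Take C = ∅, B = {1}; then 1 ∈ B ∪ (B ∪ C) but 1 ∉ C ∖ (B ∩ C).

(⊇) Let x ∈ C ∖ (B ∩ C). Then x ∈ C and x ∉ B, from which x ∈ B ∪ (B ∪ C).

(⊆) fails; (⊇) holds.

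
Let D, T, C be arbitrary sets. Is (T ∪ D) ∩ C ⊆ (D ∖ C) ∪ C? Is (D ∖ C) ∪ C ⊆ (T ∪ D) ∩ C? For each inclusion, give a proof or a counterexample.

(⟹) Let x ∈ (T ∪ D) ∩ C. Then either x ∈ D ∩ C and x ∉ T; or x ∈ T ∩ C and x ∉ D; or x ∈ D ∩ T ∩ C. In each case x ∈ (D ∖ C) ∪ C, so (T ∪ D) ∩ C ⊆ (D ∖ C) ∪ C.

(⟸) This inclusion fails. Take D = {1}, T = ∅, C = ∅; then 1 ∈ (D ∖ C) ∪ C but 1 ∉ (T ∪ D) ∩ C.

The sets are not equal: only the forward inclusion holds.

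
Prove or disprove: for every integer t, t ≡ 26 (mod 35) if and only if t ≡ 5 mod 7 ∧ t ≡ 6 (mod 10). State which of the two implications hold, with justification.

(⇒) fails; (⇐) holds.

[⇒] This fails: t = 61 gives 61 ≡ 26 (mod 35) but 61 ≡ 1 (mod 10), so the conjunction on the right does not hold.

[⇐] Conversely, if t ≡ 5 (mod 7) and t ≡ 6 (mod 10), then by the Chinese remainder theorem t ≡ 26 (mod 70). Since 26 ≡ 26 (mod 35) and 35 ∣ 70, we get t ≡ 26 (mod 35).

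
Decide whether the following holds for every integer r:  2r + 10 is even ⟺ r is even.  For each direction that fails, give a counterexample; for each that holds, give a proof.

Converse. Suppose r is even. Since 2 is even, 2r is even for every r, so 2r + 10 has the same parity as 10, which is even. Hence 2r + 10 is even.

Forward direction. This fails: take r = 7. Then 2r + 10 = 24, which is even, yet r = 7 is odd, not even.

Not equivalent: only (⇐) holds.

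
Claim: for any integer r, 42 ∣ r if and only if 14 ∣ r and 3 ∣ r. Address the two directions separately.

(←) Suppose 14 ∣ r and 3 ∣ r. Any common multiple of 14 and 3 is a multiple of their lcm; here gcd(14, 3) = 1, so lcm(14, 3) = 14·3 = 42, so 42 ∣ r.

(→) If 42 ∣ r, write r = 42q. Since 42 = 3·14, r = 14·(3q), so 14 ∣ r; and since 42 = 14·3, r = 3·(14q), so 3 ∣ r.

The biconditional holds.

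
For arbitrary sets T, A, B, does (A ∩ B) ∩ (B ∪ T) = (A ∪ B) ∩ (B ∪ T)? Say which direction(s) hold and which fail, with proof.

(⊆) Let x ∈ (A ∩ B) ∩ (B ∪ T). Then either x ∈ A ∩ B and x ∉ T; or x ∈ T ∩ A ∩ B. In each case x ∈ (A ∪ B) ∩ (B ∪ T), so (A ∩ B) ∩ (B ∪ T) ⊆ (A ∪ B) ∩ (B ∪ T).

(⊇) This inclusion fails. Take T = {1}, A = {1}, B = ∅; then 1 ∈ (A ∪ B) ∩ (B ∪ T) but 1 ∉ (A ∩ B) ∩ (B ∪ T).

Only the forward inclusion holds.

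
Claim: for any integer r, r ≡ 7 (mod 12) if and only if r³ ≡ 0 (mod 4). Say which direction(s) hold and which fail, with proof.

(⇒) This fails: take r = 7. Then 7 ≡ 7 (mod 12), but 7³ = 343 ≡ 3 (mod 4), not 0.

(⇐) This fails: take r = 0. Then 0³ = 0 ≡ 0 (mod 4), yet 0 ≡ 0 (mod 12), not 7.

(⇒) fails and (⇐) fails.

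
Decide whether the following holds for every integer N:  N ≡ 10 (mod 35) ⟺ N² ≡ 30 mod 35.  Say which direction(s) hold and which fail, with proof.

(→) Suppose N ≡ 10 (mod 35). Write N = 35j + 10. Then (35j + 10)² = 1225j² + 700j + 100 = 35(35j² + 20j + 2) + 30, so N² ≡ 30 (mod 35).

(←) This fails: take N = 25. Then 25² = 625 ≡ 30 (mod 35), yet 25 ≡ 25 (mod 35), not 10.

Only the forward implication holds.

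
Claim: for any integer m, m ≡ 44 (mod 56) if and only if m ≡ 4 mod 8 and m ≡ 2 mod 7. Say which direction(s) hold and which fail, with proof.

Both implications hold.

(⟸) If m ≡ 4 (mod 8) and m ≡ 2 (mod 7), then by the Chinese remainder theorem m ≡ 44 (mod 56). This is exactly m ≡ 44 (mod 56).

(⟹) Suppose m ≡ 44 (mod 56); write m = 56j + 44. Since 8 ∣ 56, reducing mod 8 gives m ≡ 44 ≡ 4 (mod 8); since 7 ∣ 56, reducing mod 7 gives m ≡ 44 ≡ 2 (mod 7).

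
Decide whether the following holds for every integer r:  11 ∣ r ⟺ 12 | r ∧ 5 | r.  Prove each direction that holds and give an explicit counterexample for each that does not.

(⇒) This fails: take r = 11. Certainly 11 ∣ 11, but 12 ∤ 11.

(⇐) This fails: take r = 60. Both 12 ∣ 60 and 5 ∣ 60, yet 60 is not a multiple of 11 (since 60 = 5·11 + 5), so 11 ∤ 60.

Both directions fail.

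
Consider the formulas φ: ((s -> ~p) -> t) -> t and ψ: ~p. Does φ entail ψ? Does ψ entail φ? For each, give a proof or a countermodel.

[⇒] This fails. Under t = F, p = T, s = F, the left side is true but the right side is false.

[⇐] Assume the antecedent. If t is true, ((s -> ~p) -> t) -> t reduces to true regardless of the other variables. If t is false, the antecedent forces (t = F, p = F, s = F) or (t = F, p = F, s = T), and ((s -> ~p) -> t) -> t holds there. Either way ((s -> ~p) -> t) -> t holds.

The forward direction fails; the converse holds.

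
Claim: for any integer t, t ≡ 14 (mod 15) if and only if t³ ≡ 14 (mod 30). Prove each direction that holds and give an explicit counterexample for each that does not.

[⇒] This fails: take t = 29. Then 29 ≡ 14 (mod 15), but 29³ = 24389 ≡ 29 (mod 30), not 14.

[⇐] Conversely, the residues r modulo 30 with r³ ≡ 14 (mod 30) are exactly {14}, and each is ≡ 14 (mod 15).

(⇒) fails; (⇐) holds.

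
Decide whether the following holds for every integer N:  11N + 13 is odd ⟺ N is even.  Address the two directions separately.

Both implications hold.

(⇐) Suppose N is even; write N = 2j. Then 11N + 13 = 11·(2j) + 13 = 2·11j + 13, which is odd.

(⇒) Suppose 11N + 13 is odd. Since 11 is odd, 11N and N have the same parity, so 11N + 13 ≡ N + 13 (mod 2). As 13 is odd, 11N + 13 is odd exactly when N is even. Thus N is even.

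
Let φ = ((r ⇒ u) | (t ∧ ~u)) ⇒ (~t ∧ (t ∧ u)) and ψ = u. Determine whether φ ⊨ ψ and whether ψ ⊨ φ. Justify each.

[⇒] This fails. Under t = F, r = T, u = F, the left side is true but the right side is false.

[⇐] This fails. Under t = F, r = F, u = T, the left side is false but the right side is true.

Neither direction holds.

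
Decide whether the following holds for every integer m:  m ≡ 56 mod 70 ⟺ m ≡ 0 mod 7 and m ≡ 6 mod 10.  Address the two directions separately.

(→) Suppose m ≡ 56 (mod 70); write m = 70j + 56. Since 7 ∣ 70, reducing mod 7 gives m ≡ 56 ≡ 0 (mod 7); since 10 ∣ 70, reducing mod 10 gives m ≡ 56 ≡ 6 (mod 10).

(←) Conversely, if m ≡ 0 (mod 7) and m ≡ 6 (mod 10), then by the Chinese remainder theorem m ≡ 56 (mod 70). This is exactly m ≡ 56 (mod 70).

Equivalent; both directions hold.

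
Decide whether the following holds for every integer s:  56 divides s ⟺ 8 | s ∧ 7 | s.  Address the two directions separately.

Both directions hold.

Forward direction. If 56 ∣ s, write s = 56q. Since 56 = 7·8, s = 8·(7q), so 8 ∣ s; and since 56 = 8·7, s = 7·(8q), so 7 ∣ s.

Converse. Suppose 8 ∣ s and 7 ∣ s. Any common multiple of 8 and 7 is a multiple of their lcm; here gcd(8, 7) = 1, so lcm(8, 7) = 8·7 = 56, so 56 ∣ s.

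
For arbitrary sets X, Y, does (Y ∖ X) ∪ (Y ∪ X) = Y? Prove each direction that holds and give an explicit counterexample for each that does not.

Only the reverse inclusion holds.

(⊇) Let x ∈ Y. Then either x ∈ Y and x ∉ X; or x ∈ X ∩ Y. In each case x ∈ (Y ∖ X) ∪ (Y ∪ X), so Y ⊆ (Y ∖ X) ∪ (Y ∪ X).

(⊆) This inclusion fails. Take X = {1}, Y = ∅; then 1 ∈ (Y ∖ X) ∪ (Y ∪ X) but 1 ∉ Y.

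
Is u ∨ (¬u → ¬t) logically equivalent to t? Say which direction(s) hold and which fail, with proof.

Forward direction. This fails. Under u = F, t = F, the left side is true but the right side is false.

Converse. This fails. Under u = F, t = T, the left side is false but the right side is true.

Neither implication holds.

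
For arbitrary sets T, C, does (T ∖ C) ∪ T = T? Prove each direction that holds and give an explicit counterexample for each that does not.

(⊆) Let x ∈ (T ∖ C) ∪ T. Then either x ∈ T and x ∉ C; or x ∈ T ∩ C. In each case x ∈ T, so (T ∖ C) ∪ T ⊆ T.

(⊇) Let x ∈ T. Then either x ∈ T and x ∉ C; or x ∈ T ∩ C. In each case x ∈ (T ∖ C) ∪ T, so T ⊆ (T ∖ C) ∪ T.

The two sets are equal.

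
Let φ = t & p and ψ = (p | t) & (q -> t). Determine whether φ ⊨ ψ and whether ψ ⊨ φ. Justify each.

Not equivalent: only (⇒) holds.

(→) Assume the antecedent. If t is true, (p | t) & (q -> t) reduces to true regardless of the other variables. If t is false, the antecedent cannot hold. Either way (p | t) & (q -> t) holds.

(←) This fails. Under t = T, p = F, q = F, the left side is false but the right side is true.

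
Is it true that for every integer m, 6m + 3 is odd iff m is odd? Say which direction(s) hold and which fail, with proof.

Only the converse holds.

Forward direction. This fails: take m = 6. Then 6m + 3 = 39, which is odd, yet m = 6 is even, not odd.

Converse. Suppose m is odd. Since 6 is even, 6m is even for every m, so 6m + 3 has the same parity as 3, which is odd. Hence 6m + 3 is odd.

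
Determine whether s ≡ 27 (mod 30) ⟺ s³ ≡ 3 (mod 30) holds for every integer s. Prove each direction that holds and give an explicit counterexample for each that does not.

The biconditional holds.

Forward direction. Suppose s ≡ 27 (mod 30). Write s = 30j + 27. Then (30j + 27)³ = 27000j³ + 72900j² + 65610j + 19683 = 30(900j³ + 2430j² + 2187j + 656) + 3, so s³ ≡ 3 (mod 30).

Converse. Suppose s³ ≡ 3 (mod 30). The only residue r in {0, …, 29} with r³ ≡ 3 (mod 30) is r = 27, so s ≡ 27 (mod 30).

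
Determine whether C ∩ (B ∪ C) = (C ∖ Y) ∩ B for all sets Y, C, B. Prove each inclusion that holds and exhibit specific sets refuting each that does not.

Forward inclusion. This inclusion fails. Take Y = ∅, C = {1}, B = ∅; then 1 ∈ C ∩ (B ∪ C) but 1 ∉ (C ∖ Y) ∩ B.

Reverse inclusion. Let x ∈ (C ∖ Y) ∩ B. Then x ∈ C ∩ B and x ∉ Y, from which x ∈ C ∩ (B ∪ C).

Only the reverse inclusion holds.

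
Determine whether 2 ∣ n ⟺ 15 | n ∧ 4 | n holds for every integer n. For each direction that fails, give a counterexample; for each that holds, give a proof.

Forward direction. This fails: take n = 2. Certainly 2 ∣ 2, but 15 ∤ 2.

Converse. Suppose 15 ∣ n and 4 ∣ n. Any common multiple of 15 and 4 is a multiple of their lcm; here gcd(15, 4) = 1, so lcm(15, 4) = 15·4 = 60, so 60 ∣ n. Since 2 ∣ 60, it follows that 2 ∣ n.

Only the reverse direction holds.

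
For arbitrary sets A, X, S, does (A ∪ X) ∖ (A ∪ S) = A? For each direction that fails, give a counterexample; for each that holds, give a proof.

Neither inclusion holds.

Forward inclusion. This inclusion fails. Take A = ∅, X = {1}, S = ∅; then 1 ∈ (A ∪ X) ∖ (A ∪ S) but 1 ∉ A.

Reverse inclusion. This inclusion fails. Take A = {1}, X = ∅, S = ∅; then 1 ∈ A but 1 ∉ (A ∪ X) ∖ (A ∪ S).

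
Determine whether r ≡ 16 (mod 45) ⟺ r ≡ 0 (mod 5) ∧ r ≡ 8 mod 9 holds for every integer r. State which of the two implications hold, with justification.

(⇒) This fails: r = 16 gives 16 ≡ 16 (mod 45) but 16 ≡ 1 (mod 5), so the conjunction on the right does not hold.

(⇐) This fails: r = 35 satisfies both congruences on the right (35 ≡ 0 mod 5 and 35 ≡ 8 mod 9) yet 35 ≡ 35 (mod 45), not 16.

Neither direction holds.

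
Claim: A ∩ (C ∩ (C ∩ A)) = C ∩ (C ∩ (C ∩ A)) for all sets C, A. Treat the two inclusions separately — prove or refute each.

Both inclusions hold; the sets are equal.

(⟸) Let x ∈ C ∩ (C ∩ (C ∩ A)). Then x ∈ C ∩ A, from which x ∈ A ∩ (C ∩ (C ∩ A)).

(⟹) Let x ∈ A ∩ (C ∩ (C ∩ A)). Then x ∈ C ∩ A, from which x ∈ C ∩ (C ∩ (C ∩ A)).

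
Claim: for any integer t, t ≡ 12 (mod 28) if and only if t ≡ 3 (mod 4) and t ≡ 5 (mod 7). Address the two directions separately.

Neither implication holds.

Forward direction. This fails: t = 12 gives 12 ≡ 12 (mod 28) but 12 ≡ 0 (mod 4), so the conjunction on the right does not hold.

Converse. This fails: t = 19 satisfies both congruences on the right (19 ≡ 3 mod 4 and 19 ≡ 5 mod 7) yet 19 ≡ 19 (mod 28), not 12.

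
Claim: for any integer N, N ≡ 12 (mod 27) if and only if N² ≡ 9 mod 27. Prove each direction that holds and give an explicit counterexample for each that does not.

(⟸) This fails: take N = 3. Then 3² = 9 ≡ 9 (mod 27), yet 3 ≡ 3 (mod 27), not 12.

(⟹) Suppose N ≡ 12 (mod 27). Write N = 27j + 12. Then (27j + 12)² = 729j² + 648j + 144 = 27(27j² + 24j + 5) + 9, so N² ≡ 9 (mod 27).

(⇒) holds; (⇐) fails.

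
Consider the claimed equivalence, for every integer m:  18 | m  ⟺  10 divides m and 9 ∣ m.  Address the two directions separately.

Forward direction. This fails: take m = 18. Certainly 18 ∣ 18, but 10 ∤ 18.

Converse. Suppose 10 ∣ m and 9 ∣ m. Any common multiple of 10 and 9 is a multiple of their lcm; here gcd(10, 9) = 1, so lcm(10, 9) = 10·9 = 90, so 90 ∣ m. Since 18 ∣ 90, it follows that 18 ∣ m.

Only the converse holds.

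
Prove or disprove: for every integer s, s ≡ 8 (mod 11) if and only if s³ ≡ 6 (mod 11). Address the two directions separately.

The biconditional holds.

(⇒) Suppose s ≡ 8 (mod 11). Write s = 11j + 8. Then (11j + 8)³ = 1331j³ + 2904j² + 2112j + 512 = 11(121j³ + 264j² + 192j + 46) + 6, so s³ ≡ 6 (mod 11).

(⇐) Conversely, suppose s³ ≡ 6 (mod 11). The only residue r in {0, …, 10} with r³ ≡ 6 (mod 11) is r = 8, so s ≡ 8 (mod 11).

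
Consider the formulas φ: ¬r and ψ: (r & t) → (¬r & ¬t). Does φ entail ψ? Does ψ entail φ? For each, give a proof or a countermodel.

(⇒) holds; (⇐) fails.

Converse. This fails. Under r = T, t = F, the left side is false but the right side is true.

Forward direction. Assume the antecedent. If r is true, the antecedent cannot hold. If r is false, (r & t) → (¬r & ¬t) reduces to true regardless of the other variables. Either way (r & t) → (¬r & ¬t) holds.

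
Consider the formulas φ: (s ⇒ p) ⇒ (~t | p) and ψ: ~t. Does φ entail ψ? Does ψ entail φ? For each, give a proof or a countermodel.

Only the converse holds.

(→) This fails. Under t = T, p = T, s = F, the left side is true but the right side is false.

(←) Assume the antecedent. If t is true, the antecedent cannot hold. If t is false, (s ⇒ p) ⇒ (~t | p) reduces to true regardless of the other variables. Either way (s ⇒ p) ⇒ (~t | p) holds.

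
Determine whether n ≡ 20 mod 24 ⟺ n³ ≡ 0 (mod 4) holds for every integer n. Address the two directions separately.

(⇒) holds; (⇐) fails.

(→) Suppose n ≡ 20 (mod 24). Then n³ ≡ 20³ = 8000 (mod 24), and since 4 ∣ 24, also n³ ≡ 0 (mod 4).

(←) This fails: take n = 0. Then 0³ = 0 ≡ 0 (mod 4), yet 0 ≡ 0 (mod 24), not 20.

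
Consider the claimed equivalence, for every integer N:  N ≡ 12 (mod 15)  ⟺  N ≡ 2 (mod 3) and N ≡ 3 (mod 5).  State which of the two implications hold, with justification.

(⟹) This fails: N = 12 gives 12 ≡ 12 (mod 15) but 12 ≡ 0 (mod 3), so the conjunction on the right does not hold.

(⟸) This fails: N = 8 satisfies both congruences on the right (8 ≡ 2 mod 3 and 8 ≡ 3 mod 5) yet 8 ≡ 8 (mod 15), not 12.

(⇒) fails and (⇐) fails.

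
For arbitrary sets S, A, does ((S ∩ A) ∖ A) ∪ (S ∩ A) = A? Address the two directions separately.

Reverse inclusion. This inclusion fails. Take S = ∅, A = {1}; then 1 ∈ A but 1 ∉ ((S ∩ A) ∖ A) ∪ (S ∩ A).

Forward inclusion. Let x ∈ ((S ∩ A) ∖ A) ∪ (S ∩ A). Then x ∈ S ∩ A, from which x ∈ A.

(⊆) holds; (⊇) fails.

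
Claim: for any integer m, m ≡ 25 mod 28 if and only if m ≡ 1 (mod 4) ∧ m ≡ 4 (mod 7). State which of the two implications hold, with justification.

[⇒] Suppose m ≡ 25 (mod 28); write m = 28j + 25. Since 4 ∣ 28, reducing mod 4 gives m ≡ 25 ≡ 1 (mod 4); since 7 ∣ 28, reducing mod 7 gives m ≡ 25 ≡ 4 (mod 7).

[⇐] Conversely, if m ≡ 1 (mod 4) and m ≡ 4 (mod 7), then by the Chinese remainder theorem m ≡ 25 (mod 28). This is exactly m ≡ 25 (mod 28).

The biconditional holds.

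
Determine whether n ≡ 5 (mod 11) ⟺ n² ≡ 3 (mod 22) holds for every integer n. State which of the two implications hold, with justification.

Neither implication holds.

[⇒] This fails: take n = 16. Then 16 ≡ 5 (mod 11), but 16² = 256 ≡ 14 (mod 22), not 3.

[⇐] This fails: take n = 17. Then 17² = 289 ≡ 3 (mod 22), yet 17 ≡ 6 (mod 11), not 5.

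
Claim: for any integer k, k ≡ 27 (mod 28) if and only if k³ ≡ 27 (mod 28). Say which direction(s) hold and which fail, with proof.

(⇒) holds; (⇐) fails.

(⟹) Suppose k ≡ 27 (mod 28). Write k = 28j + 27. Then (28j + 27)³ = 21952j³ + 63504j² + 61236j + 19683 = 28(784j³ + 2268j² + 2187j + 702) + 27, so k³ ≡ 27 (mod 28).

(⟸) This fails: take k = 3. Then 3³ = 27 ≡ 27 (mod 28), yet 3 ≡ 3 (mod 28), not 27.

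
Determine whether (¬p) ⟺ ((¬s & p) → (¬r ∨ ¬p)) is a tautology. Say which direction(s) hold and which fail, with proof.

(⇒) holds; (⇐) fails.

(→) Assume the antecedent. If s is true, (¬s & p) → (¬r ∨ ¬p) reduces to true regardless of the other variables. If s is false, the antecedent forces (s = F, p = F, r = F) or (s = F, p = F, r = T), and (¬s & p) → (¬r ∨ ¬p) holds there. Either way (¬s & p) → (¬r ∨ ¬p) holds.

(←) This fails. Under s = F, p = T, r = F, the left side is false but the right side is true.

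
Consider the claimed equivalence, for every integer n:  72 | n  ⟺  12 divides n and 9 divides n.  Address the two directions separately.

Only the forward implication holds.

(←) This fails: take n = 36. Both 12 ∣ 36 and 9 ∣ 36, yet 36 is not a multiple of 72 (since 36 = 0·72 + 36), so 72 ∤ 36.

(→) If 72 ∣ n, write n = 72q. Since 72 = 6·12, n = 12·(6q), so 12 ∣ n; and since 72 = 8·9, n = 9·(8q), so 9 ∣ n.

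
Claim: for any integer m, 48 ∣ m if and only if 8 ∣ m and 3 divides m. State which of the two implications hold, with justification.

Not equivalent: only (⇒) holds.

[⇒] If 48 ∣ m, write m = 48q. Since 48 = 6·8, m = 8·(6q), so 8 ∣ m; and since 48 = 16·3, m = 3·(16q), so 3 ∣ m.

[⇐] This fails: take m = 24. Both 8 ∣ 24 and 3 ∣ 24, yet 24 is not a multiple of 48 (since 24 = 0·48 + 24), so 48 ∤ 24.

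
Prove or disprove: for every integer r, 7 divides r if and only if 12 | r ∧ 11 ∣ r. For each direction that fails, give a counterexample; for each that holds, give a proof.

(→) This fails: take r = 7. Certainly 7 ∣ 7, but 12 ∤ 7.

(←) This fails: take r = 132. Both 12 ∣ 132 and 11 ∣ 132, yet 132 is not a multiple of 7 (since 132 = 18·7 + 6), so 7 ∤ 132.

Neither direction holds.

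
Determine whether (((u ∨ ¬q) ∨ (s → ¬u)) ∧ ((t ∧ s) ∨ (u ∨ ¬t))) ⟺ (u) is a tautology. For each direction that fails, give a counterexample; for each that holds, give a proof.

The forward direction fails; the converse holds.

(→) This fails. Under q = F, u = F, s = F, t = F, the left side is true but the right side is false.

(←) Assume the antecedent. If u is true, the consequent reduces to true regardless of the other variables. If u is false, the antecedent cannot hold. Either way the consequent holds.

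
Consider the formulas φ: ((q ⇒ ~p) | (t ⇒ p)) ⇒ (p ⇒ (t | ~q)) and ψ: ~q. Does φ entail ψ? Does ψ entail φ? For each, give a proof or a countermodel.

(⇒) fails; (⇐) holds.

[⇒] This fails. Under t = F, q = T, p = F, the left side is true but the right side is false.

[⇐] Assume the antecedent. If t is true, the consequent reduces to true regardless of the other variables. If t is false, the antecedent forces (t = F, q = F, p = F) or (t = F, q = F, p = T), and the consequent holds there. Either way the consequent holds.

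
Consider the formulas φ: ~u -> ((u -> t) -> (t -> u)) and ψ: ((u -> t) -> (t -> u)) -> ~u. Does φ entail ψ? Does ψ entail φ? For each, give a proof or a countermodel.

Neither implication holds.

(→) This fails. Under t = F, u = T, the left side is true but the right side is false.

(←) This fails. Under t = T, u = F, the left side is false but the right side is true.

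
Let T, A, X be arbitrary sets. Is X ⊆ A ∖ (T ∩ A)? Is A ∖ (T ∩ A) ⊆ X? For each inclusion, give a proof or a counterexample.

(⊆) fails and (⊇) fails.

(⟹) This inclusion fails. Take T = ∅, A = ∅, X = {1}; then 1 ∈ X but 1 ∉ A ∖ (T ∩ A).

(⟸) This inclusion fails. Take T = ∅, A = {1}, X = ∅; then 1 ∈ A ∖ (T ∩ A) but 1 ∉ X.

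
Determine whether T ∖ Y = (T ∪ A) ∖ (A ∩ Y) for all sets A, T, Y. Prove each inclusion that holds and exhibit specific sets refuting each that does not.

(⟹) Let x ∈ T ∖ Y. Then either x ∈ T and x ∉ A, Y; or x ∈ A ∩ T and x ∉ Y. In each case x ∈ (T ∪ A) ∖ (A ∩ Y), so T ∖ Y ⊆ (T ∪ A) ∖ (A ∩ Y).

(⟸) This inclusion fails. Take A = {1}, T = ∅, Y = ∅; then 1 ∈ (T ∪ A) ∖ (A ∩ Y) but 1 ∉ T ∖ Y.

(⊆) holds; (⊇) fails.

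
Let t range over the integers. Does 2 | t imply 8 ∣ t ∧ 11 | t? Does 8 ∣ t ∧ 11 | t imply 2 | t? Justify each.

(⟹) This fails: take t = 2. Certainly 2 ∣ 2, but 8 ∤ 2.

(⟸) Suppose 8 ∣ t and 11 ∣ t. Any common multiple of 8 and 11 is a multiple of their lcm; here gcd(8, 11) = 1, so lcm(8, 11) = 8·11 = 88, so 88 ∣ t. Since 2 ∣ 88, it follows that 2 ∣ t.

Only the reverse direction holds.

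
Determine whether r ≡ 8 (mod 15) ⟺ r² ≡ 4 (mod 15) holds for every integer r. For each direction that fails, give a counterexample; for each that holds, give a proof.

(→) Suppose r ≡ 8 (mod 15). Write r = 15j + 8. Then (15j + 8)² = 225j² + 240j + 64 = 15(15j² + 16j + 4) + 4, so r² ≡ 4 (mod 15).

(←) This fails: take r = 2. Then 2² = 4 ≡ 4 (mod 15), yet 2 ≡ 2 (mod 15), not 8.

Only the forward implication holds.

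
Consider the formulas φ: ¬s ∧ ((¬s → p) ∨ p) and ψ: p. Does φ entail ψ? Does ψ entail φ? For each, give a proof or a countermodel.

(⟹) Assume the antecedent. If p is true, p reduces to true regardless of the other variables. If p is false, the antecedent cannot hold. Either way p holds.

(⟸) This fails. Under p = T, s = T, the left side is false but the right side is true.

Not equivalent: only (⇒) holds.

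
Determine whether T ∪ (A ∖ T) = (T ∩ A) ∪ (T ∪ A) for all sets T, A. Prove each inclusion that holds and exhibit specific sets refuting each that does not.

Forward inclusion. Let x ∈ T ∪ (A ∖ T). Then either x ∈ T and x ∉ A; or x ∈ A and x ∉ T; or x ∈ T ∩ A. In each case x ∈ (T ∩ A) ∪ (T ∪ A), so T ∪ (A ∖ T) ⊆ (T ∩ A) ∪ (T ∪ A).

Reverse inclusion. Let x ∈ (T ∩ A) ∪ (T ∪ A). Then either x ∈ T and x ∉ A; or x ∈ A and x ∉ T; or x ∈ T ∩ A. In each case x ∈ T ∪ (A ∖ T), so (T ∩ A) ∪ (T ∪ A) ⊆ T ∪ (A ∖ T).

The two sets are equal.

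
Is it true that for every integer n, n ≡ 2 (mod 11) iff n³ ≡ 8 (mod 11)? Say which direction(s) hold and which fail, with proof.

(⟹) Suppose n ≡ 2 (mod 11). Write n = 11j + 2. Then (11j + 2)³ = 1331j³ + 726j² + 132j + 8 = 11(121j³ + 66j² + 12j) + 8, so n³ ≡ 8 (mod 11).

(⟸) For the converse, argue contrapositively. If n ≢ 2 (mod 11), then n is congruent to one of 0, 1, 3, 4, 5, 6, 7, 8, 9, 10 modulo 11, and these give n³ ≡ 0, 1, 5, 9, 4, 7, 2, 6, 3, 10 respectively — never 8.

Both directions hold.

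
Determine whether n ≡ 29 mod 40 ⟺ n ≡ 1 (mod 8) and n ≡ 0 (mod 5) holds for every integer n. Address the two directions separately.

(⟹) This fails: n = 29 gives 29 ≡ 29 (mod 40) but 29 ≡ 5 (mod 8), so the conjunction on the right does not hold.

(⟸) This fails: n = 25 satisfies both congruences on the right (25 ≡ 1 mod 8 and 25 ≡ 0 mod 5) yet 25 ≡ 25 (mod 40), not 29.

Both directions fail.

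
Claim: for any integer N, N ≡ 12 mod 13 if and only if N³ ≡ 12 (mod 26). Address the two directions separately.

Neither direction holds.

(→) This fails: take N = 25. Then 25 ≡ 12 (mod 13), but 25³ = 15625 ≡ 25 (mod 26), not 12.

(←) This fails: take N = 4. Then 4³ = 64 ≡ 12 (mod 26), yet 4 ≡ 4 (mod 13), not 12.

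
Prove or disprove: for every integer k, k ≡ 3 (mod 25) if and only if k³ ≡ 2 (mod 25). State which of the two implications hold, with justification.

Both directions hold; the statement is true.

(→) Suppose k ≡ 3 (mod 25). Write k = 25j + 3. Then (25j + 3)³ = 15625j³ + 5625j² + 675j + 27 = 25(625j³ + 225j² + 27j + 1) + 2, so k³ ≡ 2 (mod 25).

(←) Conversely, suppose k³ ≡ 2 (mod 25). The only residue r in {0, …, 24} with r³ ≡ 2 (mod 25) is r = 3, so k ≡ 3 (mod 25).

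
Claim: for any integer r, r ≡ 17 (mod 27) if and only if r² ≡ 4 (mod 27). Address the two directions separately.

[⇒] This fails: take r = 17. Then 17 ≡ 17 (mod 27), but 17² = 289 ≡ 19 (mod 27), not 4.

[⇐] This fails: take r = 2. Then 2² = 4 ≡ 4 (mod 27), yet 2 ≡ 2 (mod 27), not 17.

Neither direction holds.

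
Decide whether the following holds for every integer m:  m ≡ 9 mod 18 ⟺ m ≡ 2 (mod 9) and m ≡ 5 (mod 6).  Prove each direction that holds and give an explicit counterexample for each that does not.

(⇒) This fails: m = 9 gives 9 ≡ 9 (mod 18) but 9 ≡ 0 (mod 9), so the conjunction on the right does not hold.

(⇐) This fails: m = 11 satisfies both congruences on the right (11 ≡ 2 mod 9 and 11 ≡ 5 mod 6) yet 11 ≡ 11 (mod 18), not 9.

(⇒) fails and (⇐) fails.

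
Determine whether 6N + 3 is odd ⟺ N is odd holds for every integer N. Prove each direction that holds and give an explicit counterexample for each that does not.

Only the converse holds.

(⇐) Suppose N is odd. Since 6 is even, 6N is even for every N, so 6N + 3 has the same parity as 3, which is odd. Hence 6N + 3 is odd.

(⇒) This fails: take N = 0. Then 6N + 3 = 3, which is odd, yet N = 0 is even, not odd.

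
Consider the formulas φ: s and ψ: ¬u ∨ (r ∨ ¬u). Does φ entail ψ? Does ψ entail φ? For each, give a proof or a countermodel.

(⇒) This fails. Under s = T, r = F, u = T, the left side is true but the right side is false.

(⇐) This fails. Under s = F, r = F, u = F, the left side is false but the right side is true.

(⇒) fails and (⇐) fails.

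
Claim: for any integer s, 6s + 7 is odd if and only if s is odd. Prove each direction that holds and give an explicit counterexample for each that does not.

Only the reverse direction holds.

[⇒] This fails: take s = 0. Then 6s + 7 = 7, which is odd, yet s = 0 is even, not odd.

[⇐] Suppose s is odd. Since 6 is even, 6s is even for every s, so 6s + 7 has the same parity as 7, which is odd. Hence 6s + 7 is odd.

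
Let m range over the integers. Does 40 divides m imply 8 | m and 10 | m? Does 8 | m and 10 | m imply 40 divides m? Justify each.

(→) If 40 ∣ m, write m = 40q. Since 40 = 5·8, m = 8·(5q), so 8 ∣ m; and since 40 = 4·10, m = 10·(4q), so 10 ∣ m.

(←) Suppose 8 ∣ m and 10 ∣ m. Any common multiple of 8 and 10 is a multiple of their lcm; here lcm(8, 10) = 8·10/gcd(8, 10) = 80/2 = 40, so 40 ∣ m.

Equivalent; both directions hold.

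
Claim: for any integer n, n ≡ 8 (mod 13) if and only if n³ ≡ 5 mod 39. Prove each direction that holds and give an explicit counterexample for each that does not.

Neither implication holds.

(→) This fails: take n = 21. Then 21 ≡ 8 (mod 13), but 21³ = 9261 ≡ 18 (mod 39), not 5.

(←) This fails: take n = 11. Then 11³ = 1331 ≡ 5 (mod 39), yet 11 ≡ 11 (mod 13), not 8.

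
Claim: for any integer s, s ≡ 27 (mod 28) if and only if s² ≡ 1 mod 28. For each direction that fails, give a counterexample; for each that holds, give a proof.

Not equivalent: only (⇒) holds.

Forward direction. Suppose s ≡ 27 (mod 28). Write s = 28j + 27. Then (28j + 27)² = 784j² + 1512j + 729 = 28(28j² + 54j + 26) + 1, so s² ≡ 1 (mod 28).

Converse. This fails: take s = 1. Then 1² = 1 ≡ 1 (mod 28), yet 1 ≡ 1 (mod 28), not 27.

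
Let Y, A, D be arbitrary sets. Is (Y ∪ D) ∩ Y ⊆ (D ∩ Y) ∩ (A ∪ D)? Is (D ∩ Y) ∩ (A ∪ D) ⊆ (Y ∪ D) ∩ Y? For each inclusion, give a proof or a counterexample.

Reverse inclusion. Let x ∈ (D ∩ Y) ∩ (A ∪ D). Then either x ∈ Y ∩ D and x ∉ A; or x ∈ Y ∩ A ∩ D. In each case x ∈ (Y ∪ D) ∩ Y, so (D ∩ Y) ∩ (A ∪ D) ⊆ (Y ∪ D) ∩ Y.

Forward inclusion. This inclusion fails. Take Y = {1}, A = ∅, D = ∅; then 1 ∈ (Y ∪ D) ∩ Y but 1 ∉ (D ∩ Y) ∩ (A ∪ D).

(⊆) fails; (⊇) holds.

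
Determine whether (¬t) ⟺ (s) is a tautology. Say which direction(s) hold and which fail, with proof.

Neither direction holds.

(⟹) This fails. Under s = F, t = F, the left side is true but the right side is false.

(⟸) This fails. Under s = T, t = T, the left side is false but the right side is true.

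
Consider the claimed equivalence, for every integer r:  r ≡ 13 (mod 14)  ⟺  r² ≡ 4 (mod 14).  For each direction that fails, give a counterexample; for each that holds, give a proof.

(→) This fails: take r = 13. Then 13 ≡ 13 (mod 14), but 13² = 169 ≡ 1 (mod 14), not 4.

(←) This fails: take r = 2. Then 2² = 4 ≡ 4 (mod 14), yet 2 ≡ 2 (mod 14), not 13.

(⇒) fails and (⇐) fails.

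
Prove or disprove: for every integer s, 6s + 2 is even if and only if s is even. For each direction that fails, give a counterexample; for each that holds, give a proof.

Converse. Suppose s is even. Since 6 is even, 6s is even for every s, so 6s + 2 has the same parity as 2, which is even. Hence 6s + 2 is even.

Forward direction. This fails: take s = 5. Then 6s + 2 = 32, which is even, yet s = 5 is odd, not even.

Only the reverse direction holds.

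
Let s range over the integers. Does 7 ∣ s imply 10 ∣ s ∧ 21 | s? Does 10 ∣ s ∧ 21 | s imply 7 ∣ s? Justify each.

(→) This fails: take s = 7. Certainly 7 ∣ 7, but 10 ∤ 7.

(←) Suppose 10 ∣ s and 21 ∣ s. Any common multiple of 10 and 21 is a multiple of their lcm; here gcd(10, 21) = 1, so lcm(10, 21) = 10·21 = 210, so 210 ∣ s. Since 7 ∣ 210, it follows that 7 ∣ s.

The forward direction fails; the converse holds.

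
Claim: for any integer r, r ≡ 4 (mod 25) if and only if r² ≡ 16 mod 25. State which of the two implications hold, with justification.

(⇒) Suppose r ≡ 4 (mod 25). Write r = 25j + 4. Then (25j + 4)² = 625j² + 200j + 16 = 25(25j² + 8j) + 16, so r² ≡ 16 (mod 25).

(⇐) This fails: take r = 21. Then 21² = 441 ≡ 16 (mod 25), yet 21 ≡ 21 (mod 25), not 4.

Only the forward implication holds.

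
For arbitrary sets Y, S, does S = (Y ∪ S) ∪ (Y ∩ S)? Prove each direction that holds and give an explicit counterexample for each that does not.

(⊆) holds; (⊇) fails.

Reverse inclusion. This inclusion fails. Take Y = {1}, S = ∅; then 1 ∈ (Y ∪ S) ∪ (Y ∩ S) but 1 ∉ S.

Forward inclusion. Let x ∈ S. Then either x ∈ S and x ∉ Y; or x ∈ Y ∩ S. In each case x ∈ (Y ∪ S) ∪ (Y ∩ S), so S ⊆ (Y ∪ S) ∪ (Y ∩ S).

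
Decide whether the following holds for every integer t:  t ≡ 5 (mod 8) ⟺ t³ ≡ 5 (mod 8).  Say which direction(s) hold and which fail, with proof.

The biconditional holds.

(⟹) Suppose t ≡ 5 (mod 8). Write t = 8j + 5. Then (8j + 5)³ = 512j³ + 960j² + 600j + 125 = 8(64j³ + 120j² + 75j + 15) + 5, so t³ ≡ 5 (mod 8).

(⟸) For the converse, argue contrapositively. If t ≢ 5 (mod 8), then t is congruent to one of 0, 1, 2, 3, 4, 6, 7 modulo 8, and these give t³ ≡ 0, 1, 0, 3, 0, 0, 7 respectively — never 5.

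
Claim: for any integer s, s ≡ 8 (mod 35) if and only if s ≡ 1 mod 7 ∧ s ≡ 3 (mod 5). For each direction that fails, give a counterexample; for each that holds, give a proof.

Both directions hold.

(←) If s ≡ 1 (mod 7) and s ≡ 3 (mod 5), then by the Chinese remainder theorem s ≡ 8 (mod 35). This is exactly s ≡ 8 (mod 35).

(→) Suppose s ≡ 8 (mod 35); write s = 35j + 8. Since 7 ∣ 35, reducing mod 7 gives s ≡ 8 ≡ 1 (mod 7); since 5 ∣ 35, reducing mod 5 gives s ≡ 8 ≡ 3 (mod 5).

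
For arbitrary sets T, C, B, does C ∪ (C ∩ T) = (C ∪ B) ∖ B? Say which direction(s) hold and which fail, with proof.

Reverse inclusion. Let x ∈ (C ∪ B) ∖ B. Then either x ∈ C and x ∉ T, B; or x ∈ T ∩ C and x ∉ B. In each case x ∈ C ∪ (C ∩ T), so (C ∪ B) ∖ B ⊆ C ∪ (C ∩ T).

Forward inclusion. This inclusion fails. Take T = ∅, C = {1}, B = {1}; then 1 ∈ C ∪ (C ∩ T) but 1 ∉ (C ∪ B) ∖ B.

The sets are not equal: only the reverse inclusion holds.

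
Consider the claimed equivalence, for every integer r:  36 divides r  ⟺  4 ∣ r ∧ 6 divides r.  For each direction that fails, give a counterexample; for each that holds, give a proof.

Forward direction. If 36 ∣ r, write r = 36q. Since 36 = 9·4, r = 4·(9q), so 4 ∣ r; and since 36 = 6·6, r = 6·(6q), so 6 ∣ r.

Converse. This fails: take r = 12. Both 4 ∣ 12 and 6 ∣ 12, yet 12 is not a multiple of 36 (since 12 = 0·36 + 12), so 36 ∤ 12.

The forward direction holds; the converse fails.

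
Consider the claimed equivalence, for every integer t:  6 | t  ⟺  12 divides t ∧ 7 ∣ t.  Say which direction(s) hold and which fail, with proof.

[⇒] This fails: take t = 6. Certainly 6 ∣ 6, but 12 ∤ 6.

[⇐] Suppose 12 ∣ t and 7 ∣ t. Any common multiple of 12 and 7 is a multiple of their lcm; here gcd(12, 7) = 1, so lcm(12, 7) = 12·7 = 84, so 84 ∣ t. Since 6 ∣ 84, it follows that 6 ∣ t.

Only the converse holds.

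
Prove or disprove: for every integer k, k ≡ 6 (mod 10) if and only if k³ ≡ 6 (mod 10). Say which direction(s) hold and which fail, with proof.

Both implications hold.

Forward direction. Suppose k ≡ 6 (mod 10). Write k = 10j + 6. Then (10j + 6)³ = 1000j³ + 1800j² + 1080j + 216 = 10(100j³ + 180j² + 108j + 21) + 6, so k³ ≡ 6 (mod 10).

Converse. Suppose k³ ≡ 6 (mod 10). The only residue r in {0, …, 9} with r³ ≡ 6 (mod 10) is r = 6, so k ≡ 6 (mod 10).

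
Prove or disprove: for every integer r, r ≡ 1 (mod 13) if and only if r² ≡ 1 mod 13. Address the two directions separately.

(⇒) Suppose r ≡ 1 (mod 13). Write r = 13j + 1. Then (13j + 1)² = 169j² + 26j + 1 = 13(13j² + 2j) + 1, so r² ≡ 1 (mod 13).

(⇐) This fails: take r = 12. Then 12² = 144 ≡ 1 (mod 13), yet 12 ≡ 12 (mod 13), not 1.

Only the forward implication holds.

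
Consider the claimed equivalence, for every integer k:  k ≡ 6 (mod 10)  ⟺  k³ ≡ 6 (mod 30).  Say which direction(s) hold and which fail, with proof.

Only the converse holds.

[⇐] The residues r modulo 30 with r³ ≡ 6 (mod 30) are exactly {6}, and each is ≡ 6 (mod 10).

[⇒] This fails: take k = 16. Then 16 ≡ 6 (mod 10), but 16³ = 4096 ≡ 16 (mod 30), not 6.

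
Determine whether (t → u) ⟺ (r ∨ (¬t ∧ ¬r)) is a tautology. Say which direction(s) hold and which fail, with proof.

Forward direction. This fails. Under u = T, t = T, r = F, the left side is true but the right side is false.

Converse. This fails. Under u = F, t = T, r = T, the left side is false but the right side is true.

Both directions fail.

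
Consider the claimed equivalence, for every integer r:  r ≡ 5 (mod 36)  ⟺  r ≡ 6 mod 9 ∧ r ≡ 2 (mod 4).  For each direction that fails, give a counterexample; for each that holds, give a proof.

Both directions fail.

(⟹) This fails: r = 5 gives 5 ≡ 5 (mod 36) but 5 ≡ 5 (mod 9), so the conjunction on the right does not hold.

(⟸) This fails: r = 6 satisfies both congruences on the right (6 ≡ 6 mod 9 and 6 ≡ 2 mod 4) yet 6 ≡ 6 (mod 36), not 5.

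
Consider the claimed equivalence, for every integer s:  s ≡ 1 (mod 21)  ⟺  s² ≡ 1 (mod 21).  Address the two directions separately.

Only the forward direction holds.

Converse. This fails: take s = 8. Then 8² = 64 ≡ 1 (mod 21), yet 8 ≡ 8 (mod 21), not 1.

Forward direction. Suppose s ≡ 1 (mod 21). Write s = 21j + 1. Then (21j + 1)² = 441j² + 42j + 1 = 21(21j² + 2j) + 1, so s² ≡ 1 (mod 21).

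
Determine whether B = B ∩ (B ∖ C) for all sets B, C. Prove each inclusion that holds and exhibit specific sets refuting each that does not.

(⟹) This inclusion fails. Take B = {1}, C = {1}; then 1 ∈ B but 1 ∉ B ∩ (B ∖ C).

(⟸) Let x ∈ B ∩ (B ∖ C). Then x ∈ B and x ∉ C, from which x ∈ B.

(⊆) fails; (⊇) holds.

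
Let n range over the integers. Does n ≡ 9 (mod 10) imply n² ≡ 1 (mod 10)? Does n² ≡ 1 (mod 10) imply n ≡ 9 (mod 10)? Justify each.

(⇒) holds; (⇐) fails.

(→) Suppose n ≡ 9 (mod 10). Write n = 10j + 9. Then (10j + 9)² = 100j² + 180j + 81 = 10(10j² + 18j + 8) + 1, so n² ≡ 1 (mod 10).

(←) This fails: take n = 1. Then 1² = 1 ≡ 1 (mod 10), yet 1 ≡ 1 (mod 10), not 9.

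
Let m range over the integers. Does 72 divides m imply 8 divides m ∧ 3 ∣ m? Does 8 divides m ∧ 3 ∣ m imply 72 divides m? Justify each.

Forward direction. If 72 ∣ m, write m = 72q. Since 72 = 9·8, m = 8·(9q), so 8 ∣ m; and since 72 = 24·3, m = 3·(24q), so 3 ∣ m.

Converse. This fails: take m = 24. Both 8 ∣ 24 and 3 ∣ 24, yet 24 is not a multiple of 72 (since 24 = 0·72 + 24), so 72 ∤ 24.

Not equivalent: only (⇒) holds.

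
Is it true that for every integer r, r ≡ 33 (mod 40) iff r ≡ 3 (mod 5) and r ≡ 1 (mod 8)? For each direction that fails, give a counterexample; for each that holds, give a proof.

(⇒) Suppose r ≡ 33 (mod 40); write r = 40j + 33. Since 5 ∣ 40, reducing mod 5 gives r ≡ 33 ≡ 3 (mod 5); since 8 ∣ 40, reducing mod 8 gives r ≡ 33 ≡ 1 (mod 8).

(⇐) Conversely, if r ≡ 3 (mod 5) and r ≡ 1 (mod 8), then by the Chinese remainder theorem r ≡ 33 (mod 40). This is exactly r ≡ 33 (mod 40).

Both directions hold; the statement is true.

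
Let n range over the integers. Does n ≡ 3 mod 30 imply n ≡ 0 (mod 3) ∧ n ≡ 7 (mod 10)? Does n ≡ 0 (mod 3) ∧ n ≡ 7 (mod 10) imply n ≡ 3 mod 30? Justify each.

Forward direction. This fails: n = 3 gives 3 ≡ 3 (mod 30) but 3 ≡ 3 (mod 10), so the conjunction on the right does not hold.

Converse. This fails: n = 27 satisfies both congruences on the right (27 ≡ 0 mod 3 and 27 ≡ 7 mod 10) yet 27 ≡ 27 (mod 30), not 3.

Neither direction holds.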